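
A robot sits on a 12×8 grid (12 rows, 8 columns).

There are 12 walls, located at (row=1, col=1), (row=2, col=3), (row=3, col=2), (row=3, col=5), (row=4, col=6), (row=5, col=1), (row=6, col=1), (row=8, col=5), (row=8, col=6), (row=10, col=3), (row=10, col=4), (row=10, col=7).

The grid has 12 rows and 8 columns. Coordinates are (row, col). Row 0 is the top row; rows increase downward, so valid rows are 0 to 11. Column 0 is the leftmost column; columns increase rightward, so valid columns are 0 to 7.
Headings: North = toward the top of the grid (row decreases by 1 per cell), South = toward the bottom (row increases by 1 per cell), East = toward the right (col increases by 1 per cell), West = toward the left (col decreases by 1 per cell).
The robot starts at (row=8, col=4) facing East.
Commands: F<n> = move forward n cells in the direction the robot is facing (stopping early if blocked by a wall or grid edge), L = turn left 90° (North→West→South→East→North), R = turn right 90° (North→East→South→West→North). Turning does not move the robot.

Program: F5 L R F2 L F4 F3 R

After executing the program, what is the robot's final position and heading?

Start: (row=8, col=4), facing East
  F5: move forward 0/5 (blocked), now at (row=8, col=4)
  L: turn left, now facing North
  R: turn right, now facing East
  F2: move forward 0/2 (blocked), now at (row=8, col=4)
  L: turn left, now facing North
  F4: move forward 4, now at (row=4, col=4)
  F3: move forward 3, now at (row=1, col=4)
  R: turn right, now facing East
Final: (row=1, col=4), facing East

Answer: Final position: (row=1, col=4), facing East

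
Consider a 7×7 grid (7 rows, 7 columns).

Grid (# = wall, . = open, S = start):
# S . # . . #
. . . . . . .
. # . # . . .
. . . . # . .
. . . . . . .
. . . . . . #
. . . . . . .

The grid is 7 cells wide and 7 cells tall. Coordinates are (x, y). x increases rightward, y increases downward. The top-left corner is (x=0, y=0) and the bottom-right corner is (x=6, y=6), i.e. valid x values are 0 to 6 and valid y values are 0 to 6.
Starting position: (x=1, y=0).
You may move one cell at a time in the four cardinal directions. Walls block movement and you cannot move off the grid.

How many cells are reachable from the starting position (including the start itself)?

BFS flood-fill from (x=1, y=0):
  Distance 0: (x=1, y=0)
  Distance 1: (x=2, y=0), (x=1, y=1)
  Distance 2: (x=0, y=1), (x=2, y=1)
  Distance 3: (x=3, y=1), (x=0, y=2), (x=2, y=2)
  Distance 4: (x=4, y=1), (x=0, y=3), (x=2, y=3)
  Distance 5: (x=4, y=0), (x=5, y=1), (x=4, y=2), (x=1, y=3), (x=3, y=3), (x=0, y=4), (x=2, y=4)
  Distance 6: (x=5, y=0), (x=6, y=1), (x=5, y=2), (x=1, y=4), (x=3, y=4), (x=0, y=5), (x=2, y=5)
  Distance 7: (x=6, y=2), (x=5, y=3), (x=4, y=4), (x=1, y=5), (x=3, y=5), (x=0, y=6), (x=2, y=6)
  Distance 8: (x=6, y=3), (x=5, y=4), (x=4, y=5), (x=1, y=6), (x=3, y=6)
  Distance 9: (x=6, y=4), (x=5, y=5), (x=4, y=6)
  Distance 10: (x=5, y=6)
  Distance 11: (x=6, y=6)
Total reachable: 42 (grid has 42 open cells total)

Answer: Reachable cells: 42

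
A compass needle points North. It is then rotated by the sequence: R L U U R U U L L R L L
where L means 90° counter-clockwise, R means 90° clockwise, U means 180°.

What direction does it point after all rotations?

Answer: Final heading: South

Derivation:
Start: North
  R (right (90° clockwise)) -> East
  L (left (90° counter-clockwise)) -> North
  U (U-turn (180°)) -> South
  U (U-turn (180°)) -> North
  R (right (90° clockwise)) -> East
  U (U-turn (180°)) -> West
  U (U-turn (180°)) -> East
  L (left (90° counter-clockwise)) -> North
  L (left (90° counter-clockwise)) -> West
  R (right (90° clockwise)) -> North
  L (left (90° counter-clockwise)) -> West
  L (left (90° counter-clockwise)) -> South
Final: South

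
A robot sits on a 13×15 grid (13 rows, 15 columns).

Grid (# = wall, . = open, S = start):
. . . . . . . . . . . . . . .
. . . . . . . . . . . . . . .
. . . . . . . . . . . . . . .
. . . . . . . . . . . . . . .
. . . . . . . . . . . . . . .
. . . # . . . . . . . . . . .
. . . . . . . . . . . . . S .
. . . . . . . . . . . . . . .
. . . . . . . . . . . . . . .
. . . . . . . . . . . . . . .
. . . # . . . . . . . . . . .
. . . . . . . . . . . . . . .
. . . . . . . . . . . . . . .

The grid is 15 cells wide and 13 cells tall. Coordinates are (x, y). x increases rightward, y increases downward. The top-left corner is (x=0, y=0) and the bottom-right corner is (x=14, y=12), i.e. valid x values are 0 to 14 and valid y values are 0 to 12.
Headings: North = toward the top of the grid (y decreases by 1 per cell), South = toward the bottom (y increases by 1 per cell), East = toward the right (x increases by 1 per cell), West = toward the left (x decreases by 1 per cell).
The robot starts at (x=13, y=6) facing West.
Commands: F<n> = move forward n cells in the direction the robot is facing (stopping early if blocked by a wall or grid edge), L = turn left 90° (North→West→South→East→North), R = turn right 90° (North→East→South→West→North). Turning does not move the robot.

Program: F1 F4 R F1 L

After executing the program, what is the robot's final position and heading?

Start: (x=13, y=6), facing West
  F1: move forward 1, now at (x=12, y=6)
  F4: move forward 4, now at (x=8, y=6)
  R: turn right, now facing North
  F1: move forward 1, now at (x=8, y=5)
  L: turn left, now facing West
Final: (x=8, y=5), facing West

Answer: Final position: (x=8, y=5), facing West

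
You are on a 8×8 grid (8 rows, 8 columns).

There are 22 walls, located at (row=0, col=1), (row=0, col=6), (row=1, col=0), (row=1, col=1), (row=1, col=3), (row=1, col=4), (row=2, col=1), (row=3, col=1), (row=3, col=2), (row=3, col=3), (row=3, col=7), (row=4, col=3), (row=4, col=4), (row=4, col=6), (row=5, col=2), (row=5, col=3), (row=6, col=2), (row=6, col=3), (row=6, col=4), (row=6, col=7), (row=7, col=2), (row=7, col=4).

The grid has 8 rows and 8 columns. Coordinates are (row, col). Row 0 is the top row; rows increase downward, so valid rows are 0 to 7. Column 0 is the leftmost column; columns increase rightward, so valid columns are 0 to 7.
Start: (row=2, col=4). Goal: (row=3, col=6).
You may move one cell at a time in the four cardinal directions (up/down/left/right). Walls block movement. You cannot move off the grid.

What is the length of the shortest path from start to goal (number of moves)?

BFS from (row=2, col=4) until reaching (row=3, col=6):
  Distance 0: (row=2, col=4)
  Distance 1: (row=2, col=3), (row=2, col=5), (row=3, col=4)
  Distance 2: (row=1, col=5), (row=2, col=2), (row=2, col=6), (row=3, col=5)
  Distance 3: (row=0, col=5), (row=1, col=2), (row=1, col=6), (row=2, col=7), (row=3, col=6), (row=4, col=5)  <- goal reached here
One shortest path (3 moves): (row=2, col=4) -> (row=2, col=5) -> (row=2, col=6) -> (row=3, col=6)

Answer: Shortest path length: 3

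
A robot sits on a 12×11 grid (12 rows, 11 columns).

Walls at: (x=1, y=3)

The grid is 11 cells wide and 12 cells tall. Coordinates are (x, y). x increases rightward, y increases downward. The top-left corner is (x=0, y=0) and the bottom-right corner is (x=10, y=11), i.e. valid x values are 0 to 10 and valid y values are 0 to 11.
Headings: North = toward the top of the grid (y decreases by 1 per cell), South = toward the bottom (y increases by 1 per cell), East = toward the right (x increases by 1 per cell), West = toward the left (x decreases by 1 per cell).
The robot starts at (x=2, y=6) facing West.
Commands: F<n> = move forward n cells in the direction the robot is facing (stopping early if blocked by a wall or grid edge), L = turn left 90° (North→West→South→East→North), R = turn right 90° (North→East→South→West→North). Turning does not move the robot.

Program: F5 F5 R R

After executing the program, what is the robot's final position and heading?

Answer: Final position: (x=0, y=6), facing East

Derivation:
Start: (x=2, y=6), facing West
  F5: move forward 2/5 (blocked), now at (x=0, y=6)
  F5: move forward 0/5 (blocked), now at (x=0, y=6)
  R: turn right, now facing North
  R: turn right, now facing East
Final: (x=0, y=6), facing East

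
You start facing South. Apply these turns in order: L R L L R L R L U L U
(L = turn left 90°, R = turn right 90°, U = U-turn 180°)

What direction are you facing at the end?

Start: South
  L (left (90° counter-clockwise)) -> East
  R (right (90° clockwise)) -> South
  L (left (90° counter-clockwise)) -> East
  L (left (90° counter-clockwise)) -> North
  R (right (90° clockwise)) -> East
  L (left (90° counter-clockwise)) -> North
  R (right (90° clockwise)) -> East
  L (left (90° counter-clockwise)) -> North
  U (U-turn (180°)) -> South
  L (left (90° counter-clockwise)) -> East
  U (U-turn (180°)) -> West
Final: West

Answer: Final heading: West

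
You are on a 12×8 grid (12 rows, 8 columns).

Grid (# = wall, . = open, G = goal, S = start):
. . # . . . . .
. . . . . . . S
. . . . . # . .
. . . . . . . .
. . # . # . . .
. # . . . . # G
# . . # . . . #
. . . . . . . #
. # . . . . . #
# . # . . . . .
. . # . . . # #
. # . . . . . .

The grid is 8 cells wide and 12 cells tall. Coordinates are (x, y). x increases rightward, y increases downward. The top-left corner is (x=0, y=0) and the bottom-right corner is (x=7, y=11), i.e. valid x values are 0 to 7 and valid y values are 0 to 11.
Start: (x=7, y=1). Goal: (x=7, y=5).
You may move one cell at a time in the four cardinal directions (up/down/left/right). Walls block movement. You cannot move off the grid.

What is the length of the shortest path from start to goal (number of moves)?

BFS from (x=7, y=1) until reaching (x=7, y=5):
  Distance 0: (x=7, y=1)
  Distance 1: (x=7, y=0), (x=6, y=1), (x=7, y=2)
  Distance 2: (x=6, y=0), (x=5, y=1), (x=6, y=2), (x=7, y=3)
  Distance 3: (x=5, y=0), (x=4, y=1), (x=6, y=3), (x=7, y=4)
  Distance 4: (x=4, y=0), (x=3, y=1), (x=4, y=2), (x=5, y=3), (x=6, y=4), (x=7, y=5)  <- goal reached here
One shortest path (4 moves): (x=7, y=1) -> (x=7, y=2) -> (x=7, y=3) -> (x=7, y=4) -> (x=7, y=5)

Answer: Shortest path length: 4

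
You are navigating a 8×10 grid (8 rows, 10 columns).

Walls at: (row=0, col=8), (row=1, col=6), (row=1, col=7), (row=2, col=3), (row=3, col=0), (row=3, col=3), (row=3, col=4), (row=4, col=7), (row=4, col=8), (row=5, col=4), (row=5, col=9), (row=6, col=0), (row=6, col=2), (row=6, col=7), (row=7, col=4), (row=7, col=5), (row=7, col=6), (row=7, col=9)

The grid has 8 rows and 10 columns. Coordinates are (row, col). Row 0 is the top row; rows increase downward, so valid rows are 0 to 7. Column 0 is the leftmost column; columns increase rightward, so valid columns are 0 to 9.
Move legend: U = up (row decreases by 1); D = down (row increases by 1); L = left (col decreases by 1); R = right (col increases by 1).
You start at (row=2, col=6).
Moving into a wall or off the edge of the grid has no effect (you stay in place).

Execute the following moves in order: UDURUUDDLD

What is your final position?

Answer: Final position: (row=4, col=6)

Derivation:
Start: (row=2, col=6)
  U (up): blocked, stay at (row=2, col=6)
  D (down): (row=2, col=6) -> (row=3, col=6)
  U (up): (row=3, col=6) -> (row=2, col=6)
  R (right): (row=2, col=6) -> (row=2, col=7)
  U (up): blocked, stay at (row=2, col=7)
  U (up): blocked, stay at (row=2, col=7)
  D (down): (row=2, col=7) -> (row=3, col=7)
  D (down): blocked, stay at (row=3, col=7)
  L (left): (row=3, col=7) -> (row=3, col=6)
  D (down): (row=3, col=6) -> (row=4, col=6)
Final: (row=4, col=6)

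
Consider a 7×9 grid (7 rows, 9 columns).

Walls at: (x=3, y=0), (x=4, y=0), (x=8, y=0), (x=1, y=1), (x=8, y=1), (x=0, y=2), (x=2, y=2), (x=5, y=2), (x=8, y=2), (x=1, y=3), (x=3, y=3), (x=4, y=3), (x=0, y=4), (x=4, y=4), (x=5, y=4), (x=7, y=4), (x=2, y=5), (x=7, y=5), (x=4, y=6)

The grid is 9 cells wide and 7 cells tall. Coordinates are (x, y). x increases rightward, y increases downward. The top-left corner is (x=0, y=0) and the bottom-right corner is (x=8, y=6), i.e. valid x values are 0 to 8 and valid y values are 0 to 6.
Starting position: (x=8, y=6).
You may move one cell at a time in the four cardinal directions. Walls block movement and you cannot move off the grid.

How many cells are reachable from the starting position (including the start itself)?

Answer: Reachable cells: 42

Derivation:
BFS flood-fill from (x=8, y=6):
  Distance 0: (x=8, y=6)
  Distance 1: (x=8, y=5), (x=7, y=6)
  Distance 2: (x=8, y=4), (x=6, y=6)
  Distance 3: (x=8, y=3), (x=6, y=5), (x=5, y=6)
  Distance 4: (x=7, y=3), (x=6, y=4), (x=5, y=5)
  Distance 5: (x=7, y=2), (x=6, y=3), (x=4, y=5)
  Distance 6: (x=7, y=1), (x=6, y=2), (x=5, y=3), (x=3, y=5)
  Distance 7: (x=7, y=0), (x=6, y=1), (x=3, y=4), (x=3, y=6)
  Distance 8: (x=6, y=0), (x=5, y=1), (x=2, y=4), (x=2, y=6)
  Distance 9: (x=5, y=0), (x=4, y=1), (x=2, y=3), (x=1, y=4), (x=1, y=6)
  Distance 10: (x=3, y=1), (x=4, y=2), (x=1, y=5), (x=0, y=6)
  Distance 11: (x=2, y=1), (x=3, y=2), (x=0, y=5)
  Distance 12: (x=2, y=0)
  Distance 13: (x=1, y=0)
  Distance 14: (x=0, y=0)
  Distance 15: (x=0, y=1)
Total reachable: 42 (grid has 44 open cells total)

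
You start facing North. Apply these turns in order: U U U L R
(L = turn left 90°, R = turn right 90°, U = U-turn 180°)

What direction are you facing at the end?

Answer: Final heading: South

Derivation:
Start: North
  U (U-turn (180°)) -> South
  U (U-turn (180°)) -> North
  U (U-turn (180°)) -> South
  L (left (90° counter-clockwise)) -> East
  R (right (90° clockwise)) -> South
Final: South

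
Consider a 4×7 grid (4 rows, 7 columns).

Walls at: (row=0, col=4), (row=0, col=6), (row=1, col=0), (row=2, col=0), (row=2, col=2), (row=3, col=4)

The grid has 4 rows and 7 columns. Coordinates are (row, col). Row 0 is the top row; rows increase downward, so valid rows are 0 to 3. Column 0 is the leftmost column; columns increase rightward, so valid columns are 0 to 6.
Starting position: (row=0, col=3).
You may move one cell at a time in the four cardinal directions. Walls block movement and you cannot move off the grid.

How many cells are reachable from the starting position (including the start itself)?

Answer: Reachable cells: 22

Derivation:
BFS flood-fill from (row=0, col=3):
  Distance 0: (row=0, col=3)
  Distance 1: (row=0, col=2), (row=1, col=3)
  Distance 2: (row=0, col=1), (row=1, col=2), (row=1, col=4), (row=2, col=3)
  Distance 3: (row=0, col=0), (row=1, col=1), (row=1, col=5), (row=2, col=4), (row=3, col=3)
  Distance 4: (row=0, col=5), (row=1, col=6), (row=2, col=1), (row=2, col=5), (row=3, col=2)
  Distance 5: (row=2, col=6), (row=3, col=1), (row=3, col=5)
  Distance 6: (row=3, col=0), (row=3, col=6)
Total reachable: 22 (grid has 22 open cells total)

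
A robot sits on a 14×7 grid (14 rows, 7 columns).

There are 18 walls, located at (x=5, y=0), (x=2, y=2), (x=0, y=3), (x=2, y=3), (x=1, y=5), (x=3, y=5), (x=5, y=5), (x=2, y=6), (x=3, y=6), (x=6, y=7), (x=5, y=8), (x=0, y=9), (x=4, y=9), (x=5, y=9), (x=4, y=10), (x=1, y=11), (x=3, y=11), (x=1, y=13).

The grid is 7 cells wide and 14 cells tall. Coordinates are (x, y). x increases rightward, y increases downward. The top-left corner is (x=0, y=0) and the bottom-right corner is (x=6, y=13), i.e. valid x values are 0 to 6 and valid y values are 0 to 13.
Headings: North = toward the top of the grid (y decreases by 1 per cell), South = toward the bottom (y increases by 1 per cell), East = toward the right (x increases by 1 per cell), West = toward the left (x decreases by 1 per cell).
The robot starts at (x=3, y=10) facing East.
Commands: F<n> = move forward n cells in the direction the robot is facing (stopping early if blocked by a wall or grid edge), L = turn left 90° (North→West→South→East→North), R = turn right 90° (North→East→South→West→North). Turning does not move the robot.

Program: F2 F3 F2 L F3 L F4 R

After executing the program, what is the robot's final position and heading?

Start: (x=3, y=10), facing East
  F2: move forward 0/2 (blocked), now at (x=3, y=10)
  F3: move forward 0/3 (blocked), now at (x=3, y=10)
  F2: move forward 0/2 (blocked), now at (x=3, y=10)
  L: turn left, now facing North
  F3: move forward 3, now at (x=3, y=7)
  L: turn left, now facing West
  F4: move forward 3/4 (blocked), now at (x=0, y=7)
  R: turn right, now facing North
Final: (x=0, y=7), facing North

Answer: Final position: (x=0, y=7), facing North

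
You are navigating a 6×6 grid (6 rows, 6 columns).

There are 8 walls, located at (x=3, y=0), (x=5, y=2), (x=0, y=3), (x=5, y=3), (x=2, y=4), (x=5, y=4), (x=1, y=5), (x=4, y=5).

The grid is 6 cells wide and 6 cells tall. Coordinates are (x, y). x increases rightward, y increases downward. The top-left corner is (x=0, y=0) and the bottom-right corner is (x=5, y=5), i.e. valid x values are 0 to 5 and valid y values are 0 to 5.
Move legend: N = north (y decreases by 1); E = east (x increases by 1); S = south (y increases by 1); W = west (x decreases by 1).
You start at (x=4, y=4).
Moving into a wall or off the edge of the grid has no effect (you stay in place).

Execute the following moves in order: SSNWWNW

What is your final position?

Start: (x=4, y=4)
  S (south): blocked, stay at (x=4, y=4)
  S (south): blocked, stay at (x=4, y=4)
  N (north): (x=4, y=4) -> (x=4, y=3)
  W (west): (x=4, y=3) -> (x=3, y=3)
  W (west): (x=3, y=3) -> (x=2, y=3)
  N (north): (x=2, y=3) -> (x=2, y=2)
  W (west): (x=2, y=2) -> (x=1, y=2)
Final: (x=1, y=2)

Answer: Final position: (x=1, y=2)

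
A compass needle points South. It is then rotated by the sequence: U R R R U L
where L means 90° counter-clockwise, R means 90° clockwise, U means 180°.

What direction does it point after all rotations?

Answer: Final heading: North

Derivation:
Start: South
  U (U-turn (180°)) -> North
  R (right (90° clockwise)) -> East
  R (right (90° clockwise)) -> South
  R (right (90° clockwise)) -> West
  U (U-turn (180°)) -> East
  L (left (90° counter-clockwise)) -> North
Final: North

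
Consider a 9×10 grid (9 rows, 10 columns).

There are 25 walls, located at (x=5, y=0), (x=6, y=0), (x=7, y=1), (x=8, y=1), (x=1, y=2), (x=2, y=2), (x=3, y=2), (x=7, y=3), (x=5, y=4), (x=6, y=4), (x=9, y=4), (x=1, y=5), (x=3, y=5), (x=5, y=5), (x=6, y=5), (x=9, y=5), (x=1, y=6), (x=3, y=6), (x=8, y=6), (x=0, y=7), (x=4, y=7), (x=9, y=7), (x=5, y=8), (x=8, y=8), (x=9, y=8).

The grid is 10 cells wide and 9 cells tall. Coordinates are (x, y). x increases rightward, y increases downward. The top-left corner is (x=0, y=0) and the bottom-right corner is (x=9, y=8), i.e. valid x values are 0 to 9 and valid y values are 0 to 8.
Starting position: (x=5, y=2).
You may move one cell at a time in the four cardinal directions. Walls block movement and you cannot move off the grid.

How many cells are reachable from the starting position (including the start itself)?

BFS flood-fill from (x=5, y=2):
  Distance 0: (x=5, y=2)
  Distance 1: (x=5, y=1), (x=4, y=2), (x=6, y=2), (x=5, y=3)
  Distance 2: (x=4, y=1), (x=6, y=1), (x=7, y=2), (x=4, y=3), (x=6, y=3)
  Distance 3: (x=4, y=0), (x=3, y=1), (x=8, y=2), (x=3, y=3), (x=4, y=4)
  Distance 4: (x=3, y=0), (x=2, y=1), (x=9, y=2), (x=2, y=3), (x=8, y=3), (x=3, y=4), (x=4, y=5)
  Distance 5: (x=2, y=0), (x=1, y=1), (x=9, y=1), (x=1, y=3), (x=9, y=3), (x=2, y=4), (x=8, y=4), (x=4, y=6)
  Distance 6: (x=1, y=0), (x=9, y=0), (x=0, y=1), (x=0, y=3), (x=1, y=4), (x=7, y=4), (x=2, y=5), (x=8, y=5), (x=5, y=6)
  Distance 7: (x=0, y=0), (x=8, y=0), (x=0, y=2), (x=0, y=4), (x=7, y=5), (x=2, y=6), (x=6, y=6), (x=5, y=7)
  Distance 8: (x=7, y=0), (x=0, y=5), (x=7, y=6), (x=2, y=7), (x=6, y=7)
  Distance 9: (x=0, y=6), (x=1, y=7), (x=3, y=7), (x=7, y=7), (x=2, y=8), (x=6, y=8)
  Distance 10: (x=8, y=7), (x=1, y=8), (x=3, y=8), (x=7, y=8)
  Distance 11: (x=0, y=8), (x=4, y=8)
Total reachable: 64 (grid has 65 open cells total)

Answer: Reachable cells: 64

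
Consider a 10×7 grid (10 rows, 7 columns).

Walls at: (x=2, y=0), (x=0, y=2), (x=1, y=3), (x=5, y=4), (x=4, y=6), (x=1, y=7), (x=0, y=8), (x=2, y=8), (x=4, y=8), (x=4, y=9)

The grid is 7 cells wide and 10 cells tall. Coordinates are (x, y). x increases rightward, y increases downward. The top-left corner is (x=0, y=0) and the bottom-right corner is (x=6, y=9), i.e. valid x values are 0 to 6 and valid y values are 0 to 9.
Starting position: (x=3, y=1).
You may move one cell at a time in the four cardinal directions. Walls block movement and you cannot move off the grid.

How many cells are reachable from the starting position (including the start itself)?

BFS flood-fill from (x=3, y=1):
  Distance 0: (x=3, y=1)
  Distance 1: (x=3, y=0), (x=2, y=1), (x=4, y=1), (x=3, y=2)
  Distance 2: (x=4, y=0), (x=1, y=1), (x=5, y=1), (x=2, y=2), (x=4, y=2), (x=3, y=3)
  Distance 3: (x=1, y=0), (x=5, y=0), (x=0, y=1), (x=6, y=1), (x=1, y=2), (x=5, y=2), (x=2, y=3), (x=4, y=3), (x=3, y=4)
  Distance 4: (x=0, y=0), (x=6, y=0), (x=6, y=2), (x=5, y=3), (x=2, y=4), (x=4, y=4), (x=3, y=5)
  Distance 5: (x=6, y=3), (x=1, y=4), (x=2, y=5), (x=4, y=5), (x=3, y=6)
  Distance 6: (x=0, y=4), (x=6, y=4), (x=1, y=5), (x=5, y=5), (x=2, y=6), (x=3, y=7)
  Distance 7: (x=0, y=3), (x=0, y=5), (x=6, y=5), (x=1, y=6), (x=5, y=6), (x=2, y=7), (x=4, y=7), (x=3, y=8)
  Distance 8: (x=0, y=6), (x=6, y=6), (x=5, y=7), (x=3, y=9)
  Distance 9: (x=0, y=7), (x=6, y=7), (x=5, y=8), (x=2, y=9)
  Distance 10: (x=6, y=8), (x=1, y=9), (x=5, y=9)
  Distance 11: (x=1, y=8), (x=0, y=9), (x=6, y=9)
Total reachable: 60 (grid has 60 open cells total)

Answer: Reachable cells: 60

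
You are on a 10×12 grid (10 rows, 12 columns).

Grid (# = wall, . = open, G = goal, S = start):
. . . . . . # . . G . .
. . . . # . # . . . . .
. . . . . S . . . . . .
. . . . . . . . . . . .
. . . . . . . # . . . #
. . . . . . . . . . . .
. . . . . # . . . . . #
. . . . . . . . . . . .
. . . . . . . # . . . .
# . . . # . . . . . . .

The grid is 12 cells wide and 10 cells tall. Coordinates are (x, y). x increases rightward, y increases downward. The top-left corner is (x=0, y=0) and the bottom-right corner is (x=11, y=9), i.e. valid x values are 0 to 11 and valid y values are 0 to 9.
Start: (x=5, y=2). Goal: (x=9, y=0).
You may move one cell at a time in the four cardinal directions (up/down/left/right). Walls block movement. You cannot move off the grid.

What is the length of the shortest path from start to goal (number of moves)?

BFS from (x=5, y=2) until reaching (x=9, y=0):
  Distance 0: (x=5, y=2)
  Distance 1: (x=5, y=1), (x=4, y=2), (x=6, y=2), (x=5, y=3)
  Distance 2: (x=5, y=0), (x=3, y=2), (x=7, y=2), (x=4, y=3), (x=6, y=3), (x=5, y=4)
  Distance 3: (x=4, y=0), (x=3, y=1), (x=7, y=1), (x=2, y=2), (x=8, y=2), (x=3, y=3), (x=7, y=3), (x=4, y=4), (x=6, y=4), (x=5, y=5)
  Distance 4: (x=3, y=0), (x=7, y=0), (x=2, y=1), (x=8, y=1), (x=1, y=2), (x=9, y=2), (x=2, y=3), (x=8, y=3), (x=3, y=4), (x=4, y=5), (x=6, y=5)
  Distance 5: (x=2, y=0), (x=8, y=0), (x=1, y=1), (x=9, y=1), (x=0, y=2), (x=10, y=2), (x=1, y=3), (x=9, y=3), (x=2, y=4), (x=8, y=4), (x=3, y=5), (x=7, y=5), (x=4, y=6), (x=6, y=6)
  Distance 6: (x=1, y=0), (x=9, y=0), (x=0, y=1), (x=10, y=1), (x=11, y=2), (x=0, y=3), (x=10, y=3), (x=1, y=4), (x=9, y=4), (x=2, y=5), (x=8, y=5), (x=3, y=6), (x=7, y=6), (x=4, y=7), (x=6, y=7)  <- goal reached here
One shortest path (6 moves): (x=5, y=2) -> (x=6, y=2) -> (x=7, y=2) -> (x=8, y=2) -> (x=9, y=2) -> (x=9, y=1) -> (x=9, y=0)

Answer: Shortest path length: 6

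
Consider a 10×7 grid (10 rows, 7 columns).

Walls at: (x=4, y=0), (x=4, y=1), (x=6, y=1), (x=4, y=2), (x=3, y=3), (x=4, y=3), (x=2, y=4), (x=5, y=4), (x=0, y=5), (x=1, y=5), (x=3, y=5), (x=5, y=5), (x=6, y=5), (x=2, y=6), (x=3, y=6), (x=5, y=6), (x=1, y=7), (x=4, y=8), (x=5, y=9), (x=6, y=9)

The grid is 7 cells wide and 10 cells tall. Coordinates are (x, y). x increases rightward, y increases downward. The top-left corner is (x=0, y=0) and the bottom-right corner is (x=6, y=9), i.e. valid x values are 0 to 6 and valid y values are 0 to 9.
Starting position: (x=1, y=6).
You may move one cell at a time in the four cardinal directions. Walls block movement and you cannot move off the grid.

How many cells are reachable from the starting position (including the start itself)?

BFS flood-fill from (x=1, y=6):
  Distance 0: (x=1, y=6)
  Distance 1: (x=0, y=6)
  Distance 2: (x=0, y=7)
  Distance 3: (x=0, y=8)
  Distance 4: (x=1, y=8), (x=0, y=9)
  Distance 5: (x=2, y=8), (x=1, y=9)
  Distance 6: (x=2, y=7), (x=3, y=8), (x=2, y=9)
  Distance 7: (x=3, y=7), (x=3, y=9)
  Distance 8: (x=4, y=7), (x=4, y=9)
  Distance 9: (x=4, y=6), (x=5, y=7)
  Distance 10: (x=4, y=5), (x=6, y=7), (x=5, y=8)
  Distance 11: (x=4, y=4), (x=6, y=6), (x=6, y=8)
  Distance 12: (x=3, y=4)
Total reachable: 24 (grid has 50 open cells total)

Answer: Reachable cells: 24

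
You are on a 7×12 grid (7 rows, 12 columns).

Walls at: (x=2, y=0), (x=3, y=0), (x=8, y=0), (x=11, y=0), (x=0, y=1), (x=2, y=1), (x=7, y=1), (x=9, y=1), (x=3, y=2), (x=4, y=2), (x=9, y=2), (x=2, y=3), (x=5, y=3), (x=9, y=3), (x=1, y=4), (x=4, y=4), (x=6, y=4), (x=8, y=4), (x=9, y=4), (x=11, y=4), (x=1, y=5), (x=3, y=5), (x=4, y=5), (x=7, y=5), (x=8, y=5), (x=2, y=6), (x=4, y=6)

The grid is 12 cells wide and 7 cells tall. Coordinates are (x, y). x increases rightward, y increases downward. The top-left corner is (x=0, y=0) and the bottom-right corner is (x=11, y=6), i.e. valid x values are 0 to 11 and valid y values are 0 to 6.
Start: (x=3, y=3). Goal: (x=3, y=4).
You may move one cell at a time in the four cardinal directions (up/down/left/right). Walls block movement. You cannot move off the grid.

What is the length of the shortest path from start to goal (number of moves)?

Answer: Shortest path length: 1

Derivation:
BFS from (x=3, y=3) until reaching (x=3, y=4):
  Distance 0: (x=3, y=3)
  Distance 1: (x=4, y=3), (x=3, y=4)  <- goal reached here
One shortest path (1 moves): (x=3, y=3) -> (x=3, y=4)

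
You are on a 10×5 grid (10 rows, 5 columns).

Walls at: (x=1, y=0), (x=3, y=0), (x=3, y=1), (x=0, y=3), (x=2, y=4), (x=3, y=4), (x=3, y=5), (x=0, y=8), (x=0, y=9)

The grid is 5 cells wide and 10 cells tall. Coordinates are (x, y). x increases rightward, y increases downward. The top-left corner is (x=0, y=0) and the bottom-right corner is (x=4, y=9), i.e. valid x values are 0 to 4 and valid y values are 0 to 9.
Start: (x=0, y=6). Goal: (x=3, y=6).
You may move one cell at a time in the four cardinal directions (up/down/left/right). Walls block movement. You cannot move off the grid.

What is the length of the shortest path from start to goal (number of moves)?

BFS from (x=0, y=6) until reaching (x=3, y=6):
  Distance 0: (x=0, y=6)
  Distance 1: (x=0, y=5), (x=1, y=6), (x=0, y=7)
  Distance 2: (x=0, y=4), (x=1, y=5), (x=2, y=6), (x=1, y=7)
  Distance 3: (x=1, y=4), (x=2, y=5), (x=3, y=6), (x=2, y=7), (x=1, y=8)  <- goal reached here
One shortest path (3 moves): (x=0, y=6) -> (x=1, y=6) -> (x=2, y=6) -> (x=3, y=6)

Answer: Shortest path length: 3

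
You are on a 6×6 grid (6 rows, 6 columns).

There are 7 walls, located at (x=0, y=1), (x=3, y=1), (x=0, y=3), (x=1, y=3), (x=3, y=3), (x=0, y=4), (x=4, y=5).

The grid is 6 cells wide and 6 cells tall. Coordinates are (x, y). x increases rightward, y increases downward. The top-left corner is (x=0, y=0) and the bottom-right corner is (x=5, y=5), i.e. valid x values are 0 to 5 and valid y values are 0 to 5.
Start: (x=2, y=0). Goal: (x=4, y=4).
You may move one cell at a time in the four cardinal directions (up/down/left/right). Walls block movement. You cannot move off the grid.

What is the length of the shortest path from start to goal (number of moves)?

Answer: Shortest path length: 6

Derivation:
BFS from (x=2, y=0) until reaching (x=4, y=4):
  Distance 0: (x=2, y=0)
  Distance 1: (x=1, y=0), (x=3, y=0), (x=2, y=1)
  Distance 2: (x=0, y=0), (x=4, y=0), (x=1, y=1), (x=2, y=2)
  Distance 3: (x=5, y=0), (x=4, y=1), (x=1, y=2), (x=3, y=2), (x=2, y=3)
  Distance 4: (x=5, y=1), (x=0, y=2), (x=4, y=2), (x=2, y=4)
  Distance 5: (x=5, y=2), (x=4, y=3), (x=1, y=4), (x=3, y=4), (x=2, y=5)
  Distance 6: (x=5, y=3), (x=4, y=4), (x=1, y=5), (x=3, y=5)  <- goal reached here
One shortest path (6 moves): (x=2, y=0) -> (x=3, y=0) -> (x=4, y=0) -> (x=4, y=1) -> (x=4, y=2) -> (x=4, y=3) -> (x=4, y=4)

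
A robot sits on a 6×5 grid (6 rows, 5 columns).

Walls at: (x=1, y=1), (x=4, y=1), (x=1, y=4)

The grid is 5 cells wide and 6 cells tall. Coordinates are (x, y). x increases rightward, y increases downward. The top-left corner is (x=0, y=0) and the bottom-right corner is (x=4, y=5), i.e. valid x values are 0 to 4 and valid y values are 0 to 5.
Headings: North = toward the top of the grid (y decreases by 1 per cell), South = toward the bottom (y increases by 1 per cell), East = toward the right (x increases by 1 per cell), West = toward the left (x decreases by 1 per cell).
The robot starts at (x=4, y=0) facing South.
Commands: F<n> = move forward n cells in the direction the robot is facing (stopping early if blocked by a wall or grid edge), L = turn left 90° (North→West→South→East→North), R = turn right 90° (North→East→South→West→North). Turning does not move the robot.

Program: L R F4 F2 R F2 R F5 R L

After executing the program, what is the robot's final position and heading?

Answer: Final position: (x=2, y=0), facing North

Derivation:
Start: (x=4, y=0), facing South
  L: turn left, now facing East
  R: turn right, now facing South
  F4: move forward 0/4 (blocked), now at (x=4, y=0)
  F2: move forward 0/2 (blocked), now at (x=4, y=0)
  R: turn right, now facing West
  F2: move forward 2, now at (x=2, y=0)
  R: turn right, now facing North
  F5: move forward 0/5 (blocked), now at (x=2, y=0)
  R: turn right, now facing East
  L: turn left, now facing North
Final: (x=2, y=0), facing North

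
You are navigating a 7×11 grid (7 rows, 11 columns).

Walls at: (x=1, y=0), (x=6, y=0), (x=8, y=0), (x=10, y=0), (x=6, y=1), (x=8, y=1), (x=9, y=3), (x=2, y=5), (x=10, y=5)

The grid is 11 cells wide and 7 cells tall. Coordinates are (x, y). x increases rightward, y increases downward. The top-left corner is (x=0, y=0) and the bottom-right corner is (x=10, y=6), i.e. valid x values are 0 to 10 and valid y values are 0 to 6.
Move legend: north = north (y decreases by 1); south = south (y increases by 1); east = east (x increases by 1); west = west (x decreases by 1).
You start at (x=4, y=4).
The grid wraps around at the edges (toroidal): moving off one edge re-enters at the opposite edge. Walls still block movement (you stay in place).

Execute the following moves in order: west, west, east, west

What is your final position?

Start: (x=4, y=4)
  west (west): (x=4, y=4) -> (x=3, y=4)
  west (west): (x=3, y=4) -> (x=2, y=4)
  east (east): (x=2, y=4) -> (x=3, y=4)
  west (west): (x=3, y=4) -> (x=2, y=4)
Final: (x=2, y=4)

Answer: Final position: (x=2, y=4)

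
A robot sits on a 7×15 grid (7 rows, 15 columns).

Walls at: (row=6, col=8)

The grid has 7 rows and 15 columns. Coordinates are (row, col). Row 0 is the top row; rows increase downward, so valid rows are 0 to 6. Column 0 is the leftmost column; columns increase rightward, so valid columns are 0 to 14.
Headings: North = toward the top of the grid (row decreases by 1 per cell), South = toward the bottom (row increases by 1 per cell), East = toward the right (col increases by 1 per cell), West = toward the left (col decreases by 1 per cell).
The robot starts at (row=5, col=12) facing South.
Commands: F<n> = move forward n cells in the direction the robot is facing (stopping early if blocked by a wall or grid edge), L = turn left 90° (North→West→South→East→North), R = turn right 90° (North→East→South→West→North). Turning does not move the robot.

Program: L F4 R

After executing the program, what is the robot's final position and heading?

Answer: Final position: (row=5, col=14), facing South

Derivation:
Start: (row=5, col=12), facing South
  L: turn left, now facing East
  F4: move forward 2/4 (blocked), now at (row=5, col=14)
  R: turn right, now facing South
Final: (row=5, col=14), facing South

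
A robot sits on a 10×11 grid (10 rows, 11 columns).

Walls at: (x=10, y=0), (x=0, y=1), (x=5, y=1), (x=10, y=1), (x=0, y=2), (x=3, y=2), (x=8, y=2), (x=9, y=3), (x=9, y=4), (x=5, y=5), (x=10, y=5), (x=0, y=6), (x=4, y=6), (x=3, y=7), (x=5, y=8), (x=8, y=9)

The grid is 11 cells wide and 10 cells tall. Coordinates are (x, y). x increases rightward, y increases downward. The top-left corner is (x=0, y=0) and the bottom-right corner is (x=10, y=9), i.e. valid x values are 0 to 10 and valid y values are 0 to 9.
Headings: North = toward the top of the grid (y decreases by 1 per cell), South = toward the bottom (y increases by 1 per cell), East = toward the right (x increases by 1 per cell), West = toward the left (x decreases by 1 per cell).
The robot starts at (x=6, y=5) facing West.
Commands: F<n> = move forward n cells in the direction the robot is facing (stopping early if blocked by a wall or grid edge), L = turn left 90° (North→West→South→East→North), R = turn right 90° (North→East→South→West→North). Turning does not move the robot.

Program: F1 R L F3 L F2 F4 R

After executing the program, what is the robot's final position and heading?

Answer: Final position: (x=6, y=9), facing West

Derivation:
Start: (x=6, y=5), facing West
  F1: move forward 0/1 (blocked), now at (x=6, y=5)
  R: turn right, now facing North
  L: turn left, now facing West
  F3: move forward 0/3 (blocked), now at (x=6, y=5)
  L: turn left, now facing South
  F2: move forward 2, now at (x=6, y=7)
  F4: move forward 2/4 (blocked), now at (x=6, y=9)
  R: turn right, now facing West
Final: (x=6, y=9), facing West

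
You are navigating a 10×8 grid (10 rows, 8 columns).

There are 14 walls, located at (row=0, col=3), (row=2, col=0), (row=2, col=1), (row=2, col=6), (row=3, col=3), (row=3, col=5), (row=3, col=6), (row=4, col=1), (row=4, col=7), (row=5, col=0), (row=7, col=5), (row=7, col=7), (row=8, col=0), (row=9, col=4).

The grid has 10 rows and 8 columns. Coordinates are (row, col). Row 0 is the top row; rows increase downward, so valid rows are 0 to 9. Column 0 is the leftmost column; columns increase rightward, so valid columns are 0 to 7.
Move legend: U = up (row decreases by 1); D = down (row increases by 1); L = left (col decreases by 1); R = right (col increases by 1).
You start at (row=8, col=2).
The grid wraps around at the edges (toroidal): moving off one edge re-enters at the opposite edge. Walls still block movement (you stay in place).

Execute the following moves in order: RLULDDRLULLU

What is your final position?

Start: (row=8, col=2)
  R (right): (row=8, col=2) -> (row=8, col=3)
  L (left): (row=8, col=3) -> (row=8, col=2)
  U (up): (row=8, col=2) -> (row=7, col=2)
  L (left): (row=7, col=2) -> (row=7, col=1)
  D (down): (row=7, col=1) -> (row=8, col=1)
  D (down): (row=8, col=1) -> (row=9, col=1)
  R (right): (row=9, col=1) -> (row=9, col=2)
  L (left): (row=9, col=2) -> (row=9, col=1)
  U (up): (row=9, col=1) -> (row=8, col=1)
  L (left): blocked, stay at (row=8, col=1)
  L (left): blocked, stay at (row=8, col=1)
  U (up): (row=8, col=1) -> (row=7, col=1)
Final: (row=7, col=1)

Answer: Final position: (row=7, col=1)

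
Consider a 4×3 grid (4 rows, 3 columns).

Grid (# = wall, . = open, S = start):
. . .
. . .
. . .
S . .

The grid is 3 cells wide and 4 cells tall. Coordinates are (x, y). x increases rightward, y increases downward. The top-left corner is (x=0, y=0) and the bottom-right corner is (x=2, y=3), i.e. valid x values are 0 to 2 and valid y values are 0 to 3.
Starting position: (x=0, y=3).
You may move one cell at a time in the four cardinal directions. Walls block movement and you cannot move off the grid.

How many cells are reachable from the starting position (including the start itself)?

BFS flood-fill from (x=0, y=3):
  Distance 0: (x=0, y=3)
  Distance 1: (x=0, y=2), (x=1, y=3)
  Distance 2: (x=0, y=1), (x=1, y=2), (x=2, y=3)
  Distance 3: (x=0, y=0), (x=1, y=1), (x=2, y=2)
  Distance 4: (x=1, y=0), (x=2, y=1)
  Distance 5: (x=2, y=0)
Total reachable: 12 (grid has 12 open cells total)

Answer: Reachable cells: 12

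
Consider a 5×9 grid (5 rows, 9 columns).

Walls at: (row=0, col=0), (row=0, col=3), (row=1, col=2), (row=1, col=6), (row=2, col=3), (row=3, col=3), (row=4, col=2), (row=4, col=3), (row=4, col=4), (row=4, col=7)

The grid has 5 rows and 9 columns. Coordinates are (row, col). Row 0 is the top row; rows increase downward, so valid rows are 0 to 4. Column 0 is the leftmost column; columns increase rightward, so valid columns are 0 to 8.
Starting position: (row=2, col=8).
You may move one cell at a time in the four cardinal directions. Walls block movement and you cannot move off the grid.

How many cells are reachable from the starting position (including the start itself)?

Answer: Reachable cells: 23

Derivation:
BFS flood-fill from (row=2, col=8):
  Distance 0: (row=2, col=8)
  Distance 1: (row=1, col=8), (row=2, col=7), (row=3, col=8)
  Distance 2: (row=0, col=8), (row=1, col=7), (row=2, col=6), (row=3, col=7), (row=4, col=8)
  Distance 3: (row=0, col=7), (row=2, col=5), (row=3, col=6)
  Distance 4: (row=0, col=6), (row=1, col=5), (row=2, col=4), (row=3, col=5), (row=4, col=6)
  Distance 5: (row=0, col=5), (row=1, col=4), (row=3, col=4), (row=4, col=5)
  Distance 6: (row=0, col=4), (row=1, col=3)
Total reachable: 23 (grid has 35 open cells total)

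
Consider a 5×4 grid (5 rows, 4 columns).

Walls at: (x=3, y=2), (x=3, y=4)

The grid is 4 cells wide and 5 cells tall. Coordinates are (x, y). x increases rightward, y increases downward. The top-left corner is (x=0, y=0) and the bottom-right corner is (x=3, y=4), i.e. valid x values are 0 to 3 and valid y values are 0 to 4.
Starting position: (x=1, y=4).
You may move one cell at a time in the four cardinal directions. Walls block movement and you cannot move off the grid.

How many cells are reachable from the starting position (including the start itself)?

Answer: Reachable cells: 18

Derivation:
BFS flood-fill from (x=1, y=4):
  Distance 0: (x=1, y=4)
  Distance 1: (x=1, y=3), (x=0, y=4), (x=2, y=4)
  Distance 2: (x=1, y=2), (x=0, y=3), (x=2, y=3)
  Distance 3: (x=1, y=1), (x=0, y=2), (x=2, y=2), (x=3, y=3)
  Distance 4: (x=1, y=0), (x=0, y=1), (x=2, y=1)
  Distance 5: (x=0, y=0), (x=2, y=0), (x=3, y=1)
  Distance 6: (x=3, y=0)
Total reachable: 18 (grid has 18 open cells total)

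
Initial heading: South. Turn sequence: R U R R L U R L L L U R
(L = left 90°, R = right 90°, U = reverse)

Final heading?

Answer: Final heading: East

Derivation:
Start: South
  R (right (90° clockwise)) -> West
  U (U-turn (180°)) -> East
  R (right (90° clockwise)) -> South
  R (right (90° clockwise)) -> West
  L (left (90° counter-clockwise)) -> South
  U (U-turn (180°)) -> North
  R (right (90° clockwise)) -> East
  L (left (90° counter-clockwise)) -> North
  L (left (90° counter-clockwise)) -> West
  L (left (90° counter-clockwise)) -> South
  U (U-turn (180°)) -> North
  R (right (90° clockwise)) -> East
Final: East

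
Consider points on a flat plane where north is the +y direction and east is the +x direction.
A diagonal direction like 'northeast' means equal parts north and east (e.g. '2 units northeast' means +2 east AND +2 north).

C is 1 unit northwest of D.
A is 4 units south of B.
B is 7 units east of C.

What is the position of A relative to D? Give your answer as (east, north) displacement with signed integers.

Answer: A is at (east=6, north=-3) relative to D.

Derivation:
Place D at the origin (east=0, north=0).
  C is 1 unit northwest of D: delta (east=-1, north=+1); C at (east=-1, north=1).
  B is 7 units east of C: delta (east=+7, north=+0); B at (east=6, north=1).
  A is 4 units south of B: delta (east=+0, north=-4); A at (east=6, north=-3).
Therefore A relative to D: (east=6, north=-3).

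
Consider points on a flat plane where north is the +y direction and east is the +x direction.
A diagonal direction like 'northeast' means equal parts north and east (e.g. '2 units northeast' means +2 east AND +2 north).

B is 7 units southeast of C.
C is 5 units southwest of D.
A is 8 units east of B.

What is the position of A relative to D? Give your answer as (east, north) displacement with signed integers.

Answer: A is at (east=10, north=-12) relative to D.

Derivation:
Place D at the origin (east=0, north=0).
  C is 5 units southwest of D: delta (east=-5, north=-5); C at (east=-5, north=-5).
  B is 7 units southeast of C: delta (east=+7, north=-7); B at (east=2, north=-12).
  A is 8 units east of B: delta (east=+8, north=+0); A at (east=10, north=-12).
Therefore A relative to D: (east=10, north=-12).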